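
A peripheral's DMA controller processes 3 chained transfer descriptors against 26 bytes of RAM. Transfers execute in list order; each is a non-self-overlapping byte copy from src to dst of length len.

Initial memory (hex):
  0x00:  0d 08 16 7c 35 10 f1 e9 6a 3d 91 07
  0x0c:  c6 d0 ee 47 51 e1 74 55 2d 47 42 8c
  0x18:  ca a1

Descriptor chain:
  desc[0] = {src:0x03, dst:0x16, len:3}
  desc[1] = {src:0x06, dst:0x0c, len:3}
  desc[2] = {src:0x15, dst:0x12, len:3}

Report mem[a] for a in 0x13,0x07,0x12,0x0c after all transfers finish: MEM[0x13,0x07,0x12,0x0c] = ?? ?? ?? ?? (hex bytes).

MEM[0x13,0x07,0x12,0x0c] = 7c e9 47 f1

#0 dst[0x16+3] := {0x7c,0x35,0x10}
#1 dst[0x0c+3] := {0xf1,0xe9,0x6a}
#2 dst[0x12+3] := {0x47,0x7c,0x35}
query mem[0x13]=0x7c, mem[0x07]=0xe9, mem[0x12]=0x47, mem[0x0c]=0xf1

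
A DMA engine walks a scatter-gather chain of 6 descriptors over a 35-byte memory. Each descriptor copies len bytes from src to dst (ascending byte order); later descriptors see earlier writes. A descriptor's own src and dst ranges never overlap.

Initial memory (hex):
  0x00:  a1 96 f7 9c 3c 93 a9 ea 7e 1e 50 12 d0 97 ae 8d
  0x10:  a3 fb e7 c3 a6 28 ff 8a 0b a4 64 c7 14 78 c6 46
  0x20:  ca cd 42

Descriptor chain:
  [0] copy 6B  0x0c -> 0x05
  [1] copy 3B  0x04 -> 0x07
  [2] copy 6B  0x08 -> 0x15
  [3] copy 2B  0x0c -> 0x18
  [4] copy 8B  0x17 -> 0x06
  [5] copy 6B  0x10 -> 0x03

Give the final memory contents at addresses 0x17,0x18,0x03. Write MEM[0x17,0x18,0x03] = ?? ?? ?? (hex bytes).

[0] 0x0c->0x05 len=6 : d0 97 ae 8d a3 fb
[1] 0x04->0x07 len=3 : 3c d0 97
[2] 0x08->0x15 len=6 : d0 97 fb 12 d0 97
[3] 0x0c->0x18 len=2 : d0 97
[4] 0x17->0x06 len=8 : fb d0 97 97 c7 14 78 c6
[5] 0x10->0x03 len=6 : a3 fb e7 c3 a6 d0
query mem[0x17]=0xfb, mem[0x18]=0xd0, mem[0x03]=0xa3

MEM[0x17,0x18,0x03] = fb d0 a3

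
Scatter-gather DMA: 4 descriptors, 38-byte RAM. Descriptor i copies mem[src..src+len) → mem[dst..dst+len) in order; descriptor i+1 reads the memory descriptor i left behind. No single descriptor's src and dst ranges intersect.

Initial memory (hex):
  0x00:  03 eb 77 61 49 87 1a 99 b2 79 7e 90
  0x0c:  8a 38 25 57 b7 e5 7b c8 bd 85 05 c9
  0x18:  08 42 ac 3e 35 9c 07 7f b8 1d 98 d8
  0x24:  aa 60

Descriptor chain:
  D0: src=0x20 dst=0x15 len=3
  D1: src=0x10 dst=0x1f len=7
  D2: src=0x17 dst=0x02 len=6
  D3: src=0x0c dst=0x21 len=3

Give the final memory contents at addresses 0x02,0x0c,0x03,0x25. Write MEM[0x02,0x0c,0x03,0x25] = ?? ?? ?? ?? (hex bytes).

MEM[0x02,0x0c,0x03,0x25] = 98 8a 08 1d

  after D0: wrote 3B at 0x15 = b81d98
  after D1: wrote 7B at 0x1f = b7e57bc8bdb81d
  after D2: wrote 6B at 0x02 = 980842ac3e35
  after D3: wrote 3B at 0x21 = 8a3825
query mem[0x02]=0x98, mem[0x0c]=0x8a, mem[0x03]=0x08, mem[0x25]=0x1d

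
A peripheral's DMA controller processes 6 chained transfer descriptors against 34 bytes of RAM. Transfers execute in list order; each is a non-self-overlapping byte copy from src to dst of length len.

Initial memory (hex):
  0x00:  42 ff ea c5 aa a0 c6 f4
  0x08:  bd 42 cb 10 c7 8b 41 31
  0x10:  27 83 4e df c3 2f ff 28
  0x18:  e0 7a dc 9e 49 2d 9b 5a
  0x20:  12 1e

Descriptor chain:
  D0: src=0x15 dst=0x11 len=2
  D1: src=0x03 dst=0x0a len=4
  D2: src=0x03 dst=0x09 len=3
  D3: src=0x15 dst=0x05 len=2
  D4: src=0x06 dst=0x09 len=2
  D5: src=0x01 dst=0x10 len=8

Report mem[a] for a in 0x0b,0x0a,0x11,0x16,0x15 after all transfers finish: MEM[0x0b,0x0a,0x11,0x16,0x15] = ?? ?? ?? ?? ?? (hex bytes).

MEM[0x0b,0x0a,0x11,0x16,0x15] = a0 f4 ea f4 ff

#0 dst[0x11+2] := {0x2f,0xff}
#1 dst[0x0a+4] := {0xc5,0xaa,0xa0,0xc6}
#2 dst[0x09+3] := {0xc5,0xaa,0xa0}
#3 dst[0x05+2] := {0x2f,0xff}
#4 dst[0x09+2] := {0xff,0xf4}
#5 dst[0x10+8] := {0xff,0xea,0xc5,0xaa,0x2f,0xff,0xf4,0xbd}
query mem[0x0b]=0xa0, mem[0x0a]=0xf4, mem[0x11]=0xea, mem[0x16]=0xf4, mem[0x15]=0xff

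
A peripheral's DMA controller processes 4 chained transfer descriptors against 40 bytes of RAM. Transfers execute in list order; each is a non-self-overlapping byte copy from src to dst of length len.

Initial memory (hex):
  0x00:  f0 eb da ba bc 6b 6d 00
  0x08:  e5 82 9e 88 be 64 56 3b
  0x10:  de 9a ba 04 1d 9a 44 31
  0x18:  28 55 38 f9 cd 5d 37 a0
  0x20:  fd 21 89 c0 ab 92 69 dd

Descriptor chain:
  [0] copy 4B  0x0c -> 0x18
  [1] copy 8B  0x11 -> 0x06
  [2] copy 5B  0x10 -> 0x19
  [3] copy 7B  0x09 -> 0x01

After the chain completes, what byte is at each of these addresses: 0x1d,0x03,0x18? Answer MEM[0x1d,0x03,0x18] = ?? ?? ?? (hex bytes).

[0] 0x0c->0x18 len=4 : be 64 56 3b
[1] 0x11->0x06 len=8 : 9a ba 04 1d 9a 44 31 be
[2] 0x10->0x19 len=5 : de 9a ba 04 1d
[3] 0x09->0x01 len=7 : 1d 9a 44 31 be 56 3b
query mem[0x1d]=0x1d, mem[0x03]=0x44, mem[0x18]=0xbe

MEM[0x1d,0x03,0x18] = 1d 44 be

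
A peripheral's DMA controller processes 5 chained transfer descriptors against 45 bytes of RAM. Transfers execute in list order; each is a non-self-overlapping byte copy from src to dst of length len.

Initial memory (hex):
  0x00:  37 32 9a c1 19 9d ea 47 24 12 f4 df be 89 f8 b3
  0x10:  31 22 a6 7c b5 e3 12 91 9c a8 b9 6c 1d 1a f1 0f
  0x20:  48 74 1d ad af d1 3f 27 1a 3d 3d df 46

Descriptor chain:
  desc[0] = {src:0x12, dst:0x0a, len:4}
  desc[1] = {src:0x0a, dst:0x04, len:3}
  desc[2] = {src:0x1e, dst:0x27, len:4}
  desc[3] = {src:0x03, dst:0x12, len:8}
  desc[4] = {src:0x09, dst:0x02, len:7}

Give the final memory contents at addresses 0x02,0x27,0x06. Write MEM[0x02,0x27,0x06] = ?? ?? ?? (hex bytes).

  after D0: wrote 4B at 0x0a = a67cb5e3
  after D1: wrote 3B at 0x04 = a67cb5
  after D2: wrote 4B at 0x27 = f10f4874
  after D3: wrote 8B at 0x12 = c1a67cb5472412a6
  after D4: wrote 7B at 0x02 = 12a67cb5e3f8b3
query mem[0x02]=0x12, mem[0x27]=0xf1, mem[0x06]=0xe3

MEM[0x02,0x27,0x06] = 12 f1 e3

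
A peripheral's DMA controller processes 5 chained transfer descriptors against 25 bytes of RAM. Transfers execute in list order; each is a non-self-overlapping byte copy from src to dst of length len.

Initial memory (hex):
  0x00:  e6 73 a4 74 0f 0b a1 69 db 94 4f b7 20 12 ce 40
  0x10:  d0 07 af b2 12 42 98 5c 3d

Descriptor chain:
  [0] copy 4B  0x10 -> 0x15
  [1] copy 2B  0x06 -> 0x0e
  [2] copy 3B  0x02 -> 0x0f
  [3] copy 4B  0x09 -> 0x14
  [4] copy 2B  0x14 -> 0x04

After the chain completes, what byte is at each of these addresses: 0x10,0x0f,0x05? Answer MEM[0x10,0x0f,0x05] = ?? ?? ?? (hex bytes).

MEM[0x10,0x0f,0x05] = 74 a4 4f

D0: mem[0x15..0x18] <- [d0 07 af b2]
D1: mem[0x0e..0x0f] <- [a1 69]
D2: mem[0x0f..0x11] <- [a4 74 0f]
D3: mem[0x14..0x17] <- [94 4f b7 20]
D4: mem[0x04..0x05] <- [94 4f]
query mem[0x10]=0x74, mem[0x0f]=0xa4, mem[0x05]=0x4f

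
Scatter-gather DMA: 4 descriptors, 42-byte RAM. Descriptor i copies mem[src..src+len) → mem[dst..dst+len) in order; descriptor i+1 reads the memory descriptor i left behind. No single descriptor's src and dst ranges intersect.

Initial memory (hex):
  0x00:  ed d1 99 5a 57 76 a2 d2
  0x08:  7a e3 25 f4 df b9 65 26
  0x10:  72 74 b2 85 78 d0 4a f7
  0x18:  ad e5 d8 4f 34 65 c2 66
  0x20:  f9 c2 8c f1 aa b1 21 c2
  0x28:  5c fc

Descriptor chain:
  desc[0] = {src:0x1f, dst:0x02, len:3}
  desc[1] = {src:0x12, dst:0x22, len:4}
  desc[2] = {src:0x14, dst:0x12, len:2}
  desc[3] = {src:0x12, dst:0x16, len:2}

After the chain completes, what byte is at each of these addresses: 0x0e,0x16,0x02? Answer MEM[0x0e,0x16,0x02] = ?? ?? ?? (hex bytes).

MEM[0x0e,0x16,0x02] = 65 78 66

D0: mem[0x02..0x04] <- [66 f9 c2]
D1: mem[0x22..0x25] <- [b2 85 78 d0]
D2: mem[0x12..0x13] <- [78 d0]
D3: mem[0x16..0x17] <- [78 d0]
query mem[0x0e]=0x65, mem[0x16]=0x78, mem[0x02]=0x66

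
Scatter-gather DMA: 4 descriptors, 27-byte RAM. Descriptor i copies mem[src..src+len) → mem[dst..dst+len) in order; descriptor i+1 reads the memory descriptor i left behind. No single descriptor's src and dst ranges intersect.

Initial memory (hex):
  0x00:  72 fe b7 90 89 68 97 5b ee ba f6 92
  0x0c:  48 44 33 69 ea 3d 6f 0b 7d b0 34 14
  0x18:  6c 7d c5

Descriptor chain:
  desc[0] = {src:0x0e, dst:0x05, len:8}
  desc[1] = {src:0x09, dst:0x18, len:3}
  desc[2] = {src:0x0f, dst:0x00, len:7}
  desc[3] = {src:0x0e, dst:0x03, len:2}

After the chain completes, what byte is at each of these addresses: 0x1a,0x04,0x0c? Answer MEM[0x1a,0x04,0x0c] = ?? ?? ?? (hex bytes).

MEM[0x1a,0x04,0x0c] = 7d 69 b0

[0] 0x0e->0x05 len=8 : 33 69 ea 3d 6f 0b 7d b0
[1] 0x09->0x18 len=3 : 6f 0b 7d
[2] 0x0f->0x00 len=7 : 69 ea 3d 6f 0b 7d b0
[3] 0x0e->0x03 len=2 : 33 69
query mem[0x1a]=0x7d, mem[0x04]=0x69, mem[0x0c]=0xb0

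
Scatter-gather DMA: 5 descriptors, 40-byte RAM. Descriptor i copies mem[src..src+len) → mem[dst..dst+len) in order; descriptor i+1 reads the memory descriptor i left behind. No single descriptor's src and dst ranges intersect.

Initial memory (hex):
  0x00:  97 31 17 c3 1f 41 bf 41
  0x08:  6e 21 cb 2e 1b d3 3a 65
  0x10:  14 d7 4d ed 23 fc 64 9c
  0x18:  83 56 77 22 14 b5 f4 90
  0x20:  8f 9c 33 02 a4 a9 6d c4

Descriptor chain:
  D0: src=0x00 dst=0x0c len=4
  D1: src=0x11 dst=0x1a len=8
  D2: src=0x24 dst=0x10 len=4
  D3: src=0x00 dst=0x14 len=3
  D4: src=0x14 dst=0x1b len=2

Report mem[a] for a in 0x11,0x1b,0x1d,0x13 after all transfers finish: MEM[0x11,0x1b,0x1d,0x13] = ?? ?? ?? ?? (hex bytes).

#0 dst[0x0c+4] := {0x97,0x31,0x17,0xc3}
#1 dst[0x1a+8] := {0xd7,0x4d,0xed,0x23,0xfc,0x64,0x9c,0x83}
#2 dst[0x10+4] := {0xa4,0xa9,0x6d,0xc4}
#3 dst[0x14+3] := {0x97,0x31,0x17}
#4 dst[0x1b+2] := {0x97,0x31}
query mem[0x11]=0xa9, mem[0x1b]=0x97, mem[0x1d]=0x23, mem[0x13]=0xc4

MEM[0x11,0x1b,0x1d,0x13] = a9 97 23 c4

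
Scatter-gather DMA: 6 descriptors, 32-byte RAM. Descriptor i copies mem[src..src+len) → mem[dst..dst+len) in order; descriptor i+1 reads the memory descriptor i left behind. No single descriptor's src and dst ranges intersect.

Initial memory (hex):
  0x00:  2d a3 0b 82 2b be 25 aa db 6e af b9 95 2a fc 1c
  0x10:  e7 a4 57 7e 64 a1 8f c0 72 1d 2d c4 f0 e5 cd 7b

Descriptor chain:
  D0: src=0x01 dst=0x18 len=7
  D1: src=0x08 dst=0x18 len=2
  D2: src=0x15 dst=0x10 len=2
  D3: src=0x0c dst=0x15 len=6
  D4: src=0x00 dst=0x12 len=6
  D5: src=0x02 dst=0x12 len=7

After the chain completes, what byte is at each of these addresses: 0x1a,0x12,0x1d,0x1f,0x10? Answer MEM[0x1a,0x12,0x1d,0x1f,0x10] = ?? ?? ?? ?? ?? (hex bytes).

#0 dst[0x18+7] := {0xa3,0x0b,0x82,0x2b,0xbe,0x25,0xaa}
#1 dst[0x18+2] := {0xdb,0x6e}
#2 dst[0x10+2] := {0xa1,0x8f}
#3 dst[0x15+6] := {0x95,0x2a,0xfc,0x1c,0xa1,0x8f}
#4 dst[0x12+6] := {0x2d,0xa3,0x0b,0x82,0x2b,0xbe}
#5 dst[0x12+7] := {0x0b,0x82,0x2b,0xbe,0x25,0xaa,0xdb}
query mem[0x1a]=0x8f, mem[0x12]=0x0b, mem[0x1d]=0x25, mem[0x1f]=0x7b, mem[0x10]=0xa1

MEM[0x1a,0x12,0x1d,0x1f,0x10] = 8f 0b 25 7b a1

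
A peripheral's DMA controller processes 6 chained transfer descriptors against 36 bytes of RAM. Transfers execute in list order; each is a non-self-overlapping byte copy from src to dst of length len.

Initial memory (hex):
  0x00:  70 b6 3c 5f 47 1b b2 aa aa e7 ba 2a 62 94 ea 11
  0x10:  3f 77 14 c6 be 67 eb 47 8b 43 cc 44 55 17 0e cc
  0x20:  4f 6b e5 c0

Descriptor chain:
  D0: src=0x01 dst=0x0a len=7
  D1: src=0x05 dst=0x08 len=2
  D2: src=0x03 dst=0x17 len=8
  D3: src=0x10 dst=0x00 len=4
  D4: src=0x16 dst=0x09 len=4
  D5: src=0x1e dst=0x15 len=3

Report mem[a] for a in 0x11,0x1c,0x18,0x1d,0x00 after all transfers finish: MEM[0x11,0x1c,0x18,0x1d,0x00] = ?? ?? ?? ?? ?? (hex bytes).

  after D0: wrote 7B at 0x0a = b63c5f471bb2aa
  after D1: wrote 2B at 0x08 = 1bb2
  after D2: wrote 8B at 0x17 = 5f471bb2aa1bb2b6
  after D3: wrote 4B at 0x00 = aa7714c6
  after D4: wrote 4B at 0x09 = eb5f471b
  after D5: wrote 3B at 0x15 = b6cc4f
query mem[0x11]=0x77, mem[0x1c]=0x1b, mem[0x18]=0x47, mem[0x1d]=0xb2, mem[0x00]=0xaa

MEM[0x11,0x1c,0x18,0x1d,0x00] = 77 1b 47 b2 aa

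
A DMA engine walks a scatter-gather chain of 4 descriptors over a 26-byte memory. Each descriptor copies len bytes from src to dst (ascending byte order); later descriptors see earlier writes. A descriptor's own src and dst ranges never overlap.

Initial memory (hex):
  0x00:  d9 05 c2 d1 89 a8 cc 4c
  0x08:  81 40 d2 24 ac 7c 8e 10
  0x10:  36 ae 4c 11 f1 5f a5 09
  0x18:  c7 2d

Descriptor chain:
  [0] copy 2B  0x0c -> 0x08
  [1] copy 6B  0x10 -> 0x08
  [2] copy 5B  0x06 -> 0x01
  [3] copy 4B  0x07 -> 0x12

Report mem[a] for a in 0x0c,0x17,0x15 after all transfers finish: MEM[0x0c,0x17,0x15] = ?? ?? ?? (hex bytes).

MEM[0x0c,0x17,0x15] = f1 09 4c

[0] 0x0c->0x08 len=2 : ac 7c
[1] 0x10->0x08 len=6 : 36 ae 4c 11 f1 5f
[2] 0x06->0x01 len=5 : cc 4c 36 ae 4c
[3] 0x07->0x12 len=4 : 4c 36 ae 4c
query mem[0x0c]=0xf1, mem[0x17]=0x09, mem[0x15]=0x4c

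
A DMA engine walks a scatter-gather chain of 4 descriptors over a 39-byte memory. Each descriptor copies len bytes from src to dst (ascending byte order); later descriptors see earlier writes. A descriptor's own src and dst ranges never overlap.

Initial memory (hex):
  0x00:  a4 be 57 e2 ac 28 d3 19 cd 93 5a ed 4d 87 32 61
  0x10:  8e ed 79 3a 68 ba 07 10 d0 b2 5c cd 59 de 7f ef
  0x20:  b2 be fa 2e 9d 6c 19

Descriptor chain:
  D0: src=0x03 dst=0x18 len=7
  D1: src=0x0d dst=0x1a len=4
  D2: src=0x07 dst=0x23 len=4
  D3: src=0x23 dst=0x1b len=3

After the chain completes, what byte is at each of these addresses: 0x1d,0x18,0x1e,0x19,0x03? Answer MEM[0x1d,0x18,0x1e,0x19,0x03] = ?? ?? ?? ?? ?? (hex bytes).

MEM[0x1d,0x18,0x1e,0x19,0x03] = 93 e2 93 ac e2

[0] 0x03->0x18 len=7 : e2 ac 28 d3 19 cd 93
[1] 0x0d->0x1a len=4 : 87 32 61 8e
[2] 0x07->0x23 len=4 : 19 cd 93 5a
[3] 0x23->0x1b len=3 : 19 cd 93
query mem[0x1d]=0x93, mem[0x18]=0xe2, mem[0x1e]=0x93, mem[0x19]=0xac, mem[0x03]=0xe2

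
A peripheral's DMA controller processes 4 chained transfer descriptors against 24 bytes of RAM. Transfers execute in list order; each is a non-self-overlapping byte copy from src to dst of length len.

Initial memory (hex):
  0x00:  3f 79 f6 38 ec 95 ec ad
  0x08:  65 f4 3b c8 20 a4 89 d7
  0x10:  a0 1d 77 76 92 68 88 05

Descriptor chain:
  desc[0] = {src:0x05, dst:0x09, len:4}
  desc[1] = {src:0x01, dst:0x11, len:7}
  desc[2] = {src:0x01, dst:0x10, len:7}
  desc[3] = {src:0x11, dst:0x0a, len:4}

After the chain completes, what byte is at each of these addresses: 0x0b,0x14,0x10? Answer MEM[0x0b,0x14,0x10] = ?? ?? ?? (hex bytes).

MEM[0x0b,0x14,0x10] = 38 95 79

[0] 0x05->0x09 len=4 : 95 ec ad 65
[1] 0x01->0x11 len=7 : 79 f6 38 ec 95 ec ad
[2] 0x01->0x10 len=7 : 79 f6 38 ec 95 ec ad
[3] 0x11->0x0a len=4 : f6 38 ec 95
query mem[0x0b]=0x38, mem[0x14]=0x95, mem[0x10]=0x79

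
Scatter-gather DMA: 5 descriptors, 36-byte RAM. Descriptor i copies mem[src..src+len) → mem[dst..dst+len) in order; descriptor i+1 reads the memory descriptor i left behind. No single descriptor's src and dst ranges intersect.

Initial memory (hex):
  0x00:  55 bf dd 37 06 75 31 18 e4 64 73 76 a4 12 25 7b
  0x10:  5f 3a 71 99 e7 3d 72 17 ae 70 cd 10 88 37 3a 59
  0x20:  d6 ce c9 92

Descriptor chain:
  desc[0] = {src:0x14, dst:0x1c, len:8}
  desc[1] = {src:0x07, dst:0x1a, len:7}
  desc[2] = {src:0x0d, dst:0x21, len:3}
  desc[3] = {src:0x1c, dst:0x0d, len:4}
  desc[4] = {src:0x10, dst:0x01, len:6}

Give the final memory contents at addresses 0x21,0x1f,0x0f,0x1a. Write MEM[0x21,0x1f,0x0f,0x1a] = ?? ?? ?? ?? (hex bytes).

  after D0: wrote 8B at 0x1c = e73d7217ae70cd10
  after D1: wrote 7B at 0x1a = 18e4647376a412
  after D2: wrote 3B at 0x21 = 12257b
  after D3: wrote 4B at 0x0d = 647376a4
  after D4: wrote 6B at 0x01 = a43a7199e73d
query mem[0x21]=0x12, mem[0x1f]=0xa4, mem[0x0f]=0x76, mem[0x1a]=0x18

MEM[0x21,0x1f,0x0f,0x1a] = 12 a4 76 18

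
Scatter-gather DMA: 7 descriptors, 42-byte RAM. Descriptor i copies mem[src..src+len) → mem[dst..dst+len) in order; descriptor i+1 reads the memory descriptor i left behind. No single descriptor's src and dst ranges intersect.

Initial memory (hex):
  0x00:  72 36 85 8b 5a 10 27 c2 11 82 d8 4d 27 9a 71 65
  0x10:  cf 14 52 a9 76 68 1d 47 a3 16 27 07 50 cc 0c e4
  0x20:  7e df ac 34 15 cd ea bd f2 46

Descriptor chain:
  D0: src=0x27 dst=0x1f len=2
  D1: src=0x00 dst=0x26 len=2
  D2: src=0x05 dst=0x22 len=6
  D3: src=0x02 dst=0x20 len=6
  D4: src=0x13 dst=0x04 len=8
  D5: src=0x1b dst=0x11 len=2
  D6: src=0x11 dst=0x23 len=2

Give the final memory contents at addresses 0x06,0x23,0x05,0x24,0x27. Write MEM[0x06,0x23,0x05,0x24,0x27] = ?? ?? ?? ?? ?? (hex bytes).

MEM[0x06,0x23,0x05,0x24,0x27] = 68 07 76 50 d8

[0] 0x27->0x1f len=2 : bd f2
[1] 0x00->0x26 len=2 : 72 36
[2] 0x05->0x22 len=6 : 10 27 c2 11 82 d8
[3] 0x02->0x20 len=6 : 85 8b 5a 10 27 c2
[4] 0x13->0x04 len=8 : a9 76 68 1d 47 a3 16 27
[5] 0x1b->0x11 len=2 : 07 50
[6] 0x11->0x23 len=2 : 07 50
query mem[0x06]=0x68, mem[0x23]=0x07, mem[0x05]=0x76, mem[0x24]=0x50, mem[0x27]=0xd8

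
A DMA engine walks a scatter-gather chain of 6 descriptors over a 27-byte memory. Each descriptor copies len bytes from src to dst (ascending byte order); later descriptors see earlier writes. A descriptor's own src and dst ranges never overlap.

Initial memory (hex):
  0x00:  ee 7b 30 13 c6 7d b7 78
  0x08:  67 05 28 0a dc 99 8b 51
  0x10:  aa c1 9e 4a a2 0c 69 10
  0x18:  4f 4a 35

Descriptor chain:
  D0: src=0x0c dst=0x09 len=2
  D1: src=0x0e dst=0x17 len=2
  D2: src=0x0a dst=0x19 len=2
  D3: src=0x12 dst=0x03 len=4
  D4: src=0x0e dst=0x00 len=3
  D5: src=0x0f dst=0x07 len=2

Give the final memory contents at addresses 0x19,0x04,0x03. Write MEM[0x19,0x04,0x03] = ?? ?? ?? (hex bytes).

[0] 0x0c->0x09 len=2 : dc 99
[1] 0x0e->0x17 len=2 : 8b 51
[2] 0x0a->0x19 len=2 : 99 0a
[3] 0x12->0x03 len=4 : 9e 4a a2 0c
[4] 0x0e->0x00 len=3 : 8b 51 aa
[5] 0x0f->0x07 len=2 : 51 aa
query mem[0x19]=0x99, mem[0x04]=0x4a, mem[0x03]=0x9e

MEM[0x19,0x04,0x03] = 99 4a 9e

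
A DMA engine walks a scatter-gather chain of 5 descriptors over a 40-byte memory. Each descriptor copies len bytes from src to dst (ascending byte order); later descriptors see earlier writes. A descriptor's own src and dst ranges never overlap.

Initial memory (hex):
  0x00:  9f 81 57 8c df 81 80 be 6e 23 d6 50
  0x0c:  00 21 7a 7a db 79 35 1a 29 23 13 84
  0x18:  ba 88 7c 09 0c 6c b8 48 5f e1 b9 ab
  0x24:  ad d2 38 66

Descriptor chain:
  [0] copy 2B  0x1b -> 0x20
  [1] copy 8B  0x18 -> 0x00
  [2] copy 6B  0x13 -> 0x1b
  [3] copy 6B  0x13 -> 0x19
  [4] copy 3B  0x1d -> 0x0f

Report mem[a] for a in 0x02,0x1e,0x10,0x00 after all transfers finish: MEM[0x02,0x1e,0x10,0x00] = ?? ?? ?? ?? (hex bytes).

D0: mem[0x20..0x21] <- [09 0c]
D1: mem[0x00..0x07] <- [ba 88 7c 09 0c 6c b8 48]
D2: mem[0x1b..0x20] <- [1a 29 23 13 84 ba]
D3: mem[0x19..0x1e] <- [1a 29 23 13 84 ba]
D4: mem[0x0f..0x11] <- [84 ba 84]
query mem[0x02]=0x7c, mem[0x1e]=0xba, mem[0x10]=0xba, mem[0x00]=0xba

MEM[0x02,0x1e,0x10,0x00] = 7c ba ba ba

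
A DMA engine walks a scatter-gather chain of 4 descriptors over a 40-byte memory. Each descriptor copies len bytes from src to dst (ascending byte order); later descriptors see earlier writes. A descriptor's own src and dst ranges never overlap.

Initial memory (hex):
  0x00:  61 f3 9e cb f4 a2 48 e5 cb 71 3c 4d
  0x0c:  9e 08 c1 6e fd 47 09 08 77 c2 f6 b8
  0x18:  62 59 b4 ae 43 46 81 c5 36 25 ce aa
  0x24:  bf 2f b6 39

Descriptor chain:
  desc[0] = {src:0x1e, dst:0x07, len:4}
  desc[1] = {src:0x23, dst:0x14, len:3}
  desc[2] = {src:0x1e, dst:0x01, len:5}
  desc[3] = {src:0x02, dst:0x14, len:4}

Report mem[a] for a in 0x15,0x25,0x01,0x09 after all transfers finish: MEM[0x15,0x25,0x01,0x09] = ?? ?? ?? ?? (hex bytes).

[0] 0x1e->0x07 len=4 : 81 c5 36 25
[1] 0x23->0x14 len=3 : aa bf 2f
[2] 0x1e->0x01 len=5 : 81 c5 36 25 ce
[3] 0x02->0x14 len=4 : c5 36 25 ce
query mem[0x15]=0x36, mem[0x25]=0x2f, mem[0x01]=0x81, mem[0x09]=0x36

MEM[0x15,0x25,0x01,0x09] = 36 2f 81 36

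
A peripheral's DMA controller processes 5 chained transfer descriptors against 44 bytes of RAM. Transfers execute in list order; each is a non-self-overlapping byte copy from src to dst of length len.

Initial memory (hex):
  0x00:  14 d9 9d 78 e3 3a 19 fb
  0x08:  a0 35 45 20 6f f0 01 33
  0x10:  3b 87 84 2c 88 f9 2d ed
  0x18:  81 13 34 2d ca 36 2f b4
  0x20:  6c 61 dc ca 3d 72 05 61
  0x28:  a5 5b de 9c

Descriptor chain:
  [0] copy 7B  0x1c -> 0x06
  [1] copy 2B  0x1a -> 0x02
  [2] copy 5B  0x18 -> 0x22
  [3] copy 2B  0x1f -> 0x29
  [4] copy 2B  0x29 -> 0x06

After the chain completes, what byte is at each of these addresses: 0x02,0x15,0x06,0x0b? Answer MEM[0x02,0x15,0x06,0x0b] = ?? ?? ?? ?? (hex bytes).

MEM[0x02,0x15,0x06,0x0b] = 34 f9 b4 61

#0 dst[0x06+7] := {0xca,0x36,0x2f,0xb4,0x6c,0x61,0xdc}
#1 dst[0x02+2] := {0x34,0x2d}
#2 dst[0x22+5] := {0x81,0x13,0x34,0x2d,0xca}
#3 dst[0x29+2] := {0xb4,0x6c}
#4 dst[0x06+2] := {0xb4,0x6c}
query mem[0x02]=0x34, mem[0x15]=0xf9, mem[0x06]=0xb4, mem[0x0b]=0x61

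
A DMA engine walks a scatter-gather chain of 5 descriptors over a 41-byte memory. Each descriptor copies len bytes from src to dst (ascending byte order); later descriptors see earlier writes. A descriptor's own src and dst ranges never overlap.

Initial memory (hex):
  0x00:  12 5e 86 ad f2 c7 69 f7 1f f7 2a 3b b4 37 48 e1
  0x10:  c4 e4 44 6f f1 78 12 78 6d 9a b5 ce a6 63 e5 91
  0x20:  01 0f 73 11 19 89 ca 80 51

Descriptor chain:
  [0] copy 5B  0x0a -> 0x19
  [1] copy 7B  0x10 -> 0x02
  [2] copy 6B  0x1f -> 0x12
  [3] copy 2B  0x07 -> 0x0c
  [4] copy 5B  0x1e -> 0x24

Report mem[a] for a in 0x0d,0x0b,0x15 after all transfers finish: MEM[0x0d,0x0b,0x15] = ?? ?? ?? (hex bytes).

#0 dst[0x19+5] := {0x2a,0x3b,0xb4,0x37,0x48}
#1 dst[0x02+7] := {0xc4,0xe4,0x44,0x6f,0xf1,0x78,0x12}
#2 dst[0x12+6] := {0x91,0x01,0x0f,0x73,0x11,0x19}
#3 dst[0x0c+2] := {0x78,0x12}
#4 dst[0x24+5] := {0xe5,0x91,0x01,0x0f,0x73}
query mem[0x0d]=0x12, mem[0x0b]=0x3b, mem[0x15]=0x73

MEM[0x0d,0x0b,0x15] = 12 3b 73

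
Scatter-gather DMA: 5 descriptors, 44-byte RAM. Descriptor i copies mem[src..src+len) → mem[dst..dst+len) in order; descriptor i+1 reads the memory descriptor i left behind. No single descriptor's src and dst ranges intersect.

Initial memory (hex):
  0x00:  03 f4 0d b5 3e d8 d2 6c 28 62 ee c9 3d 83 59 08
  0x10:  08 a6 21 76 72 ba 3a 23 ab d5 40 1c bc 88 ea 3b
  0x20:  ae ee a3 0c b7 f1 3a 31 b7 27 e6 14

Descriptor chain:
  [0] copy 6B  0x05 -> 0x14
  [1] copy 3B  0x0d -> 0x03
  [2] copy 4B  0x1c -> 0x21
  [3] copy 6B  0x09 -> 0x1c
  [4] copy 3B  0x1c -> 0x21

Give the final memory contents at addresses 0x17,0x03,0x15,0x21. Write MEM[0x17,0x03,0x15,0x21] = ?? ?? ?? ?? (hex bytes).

#0 dst[0x14+6] := {0xd8,0xd2,0x6c,0x28,0x62,0xee}
#1 dst[0x03+3] := {0x83,0x59,0x08}
#2 dst[0x21+4] := {0xbc,0x88,0xea,0x3b}
#3 dst[0x1c+6] := {0x62,0xee,0xc9,0x3d,0x83,0x59}
#4 dst[0x21+3] := {0x62,0xee,0xc9}
query mem[0x17]=0x28, mem[0x03]=0x83, mem[0x15]=0xd2, mem[0x21]=0x62

MEM[0x17,0x03,0x15,0x21] = 28 83 d2 62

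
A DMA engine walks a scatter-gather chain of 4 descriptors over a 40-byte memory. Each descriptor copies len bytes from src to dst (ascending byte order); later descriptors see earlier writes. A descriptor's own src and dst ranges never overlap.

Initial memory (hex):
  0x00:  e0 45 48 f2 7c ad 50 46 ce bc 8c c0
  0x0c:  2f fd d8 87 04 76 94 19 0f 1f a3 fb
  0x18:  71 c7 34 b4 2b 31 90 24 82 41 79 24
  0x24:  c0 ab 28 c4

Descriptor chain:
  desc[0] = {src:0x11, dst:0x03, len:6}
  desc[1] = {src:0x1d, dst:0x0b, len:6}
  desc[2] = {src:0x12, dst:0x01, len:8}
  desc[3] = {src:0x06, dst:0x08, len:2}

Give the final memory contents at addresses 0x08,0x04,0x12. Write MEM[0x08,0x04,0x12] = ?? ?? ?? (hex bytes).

  after D0: wrote 6B at 0x03 = 7694190f1fa3
  after D1: wrote 6B at 0x0b = 319024824179
  after D2: wrote 8B at 0x01 = 94190f1fa3fb71c7
  after D3: wrote 2B at 0x08 = fb71
query mem[0x08]=0xfb, mem[0x04]=0x1f, mem[0x12]=0x94

MEM[0x08,0x04,0x12] = fb 1f 94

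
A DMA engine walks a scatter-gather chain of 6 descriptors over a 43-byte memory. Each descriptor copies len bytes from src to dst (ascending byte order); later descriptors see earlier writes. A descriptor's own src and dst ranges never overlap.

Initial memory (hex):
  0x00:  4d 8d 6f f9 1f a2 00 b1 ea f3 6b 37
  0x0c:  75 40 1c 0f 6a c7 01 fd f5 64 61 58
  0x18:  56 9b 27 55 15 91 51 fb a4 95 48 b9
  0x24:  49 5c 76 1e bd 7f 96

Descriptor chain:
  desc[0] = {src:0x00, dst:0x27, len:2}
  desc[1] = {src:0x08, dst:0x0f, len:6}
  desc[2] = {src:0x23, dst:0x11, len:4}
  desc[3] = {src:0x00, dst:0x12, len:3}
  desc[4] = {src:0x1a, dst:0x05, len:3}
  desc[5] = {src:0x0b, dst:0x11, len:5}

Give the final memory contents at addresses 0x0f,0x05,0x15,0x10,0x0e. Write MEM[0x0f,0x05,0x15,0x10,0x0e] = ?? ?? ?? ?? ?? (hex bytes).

MEM[0x0f,0x05,0x15,0x10,0x0e] = ea 27 ea f3 1c

  after D0: wrote 2B at 0x27 = 4d8d
  after D1: wrote 6B at 0x0f = eaf36b377540
  after D2: wrote 4B at 0x11 = b9495c76
  after D3: wrote 3B at 0x12 = 4d8d6f
  after D4: wrote 3B at 0x05 = 275515
  after D5: wrote 5B at 0x11 = 3775401cea
query mem[0x0f]=0xea, mem[0x05]=0x27, mem[0x15]=0xea, mem[0x10]=0xf3, mem[0x0e]=0x1c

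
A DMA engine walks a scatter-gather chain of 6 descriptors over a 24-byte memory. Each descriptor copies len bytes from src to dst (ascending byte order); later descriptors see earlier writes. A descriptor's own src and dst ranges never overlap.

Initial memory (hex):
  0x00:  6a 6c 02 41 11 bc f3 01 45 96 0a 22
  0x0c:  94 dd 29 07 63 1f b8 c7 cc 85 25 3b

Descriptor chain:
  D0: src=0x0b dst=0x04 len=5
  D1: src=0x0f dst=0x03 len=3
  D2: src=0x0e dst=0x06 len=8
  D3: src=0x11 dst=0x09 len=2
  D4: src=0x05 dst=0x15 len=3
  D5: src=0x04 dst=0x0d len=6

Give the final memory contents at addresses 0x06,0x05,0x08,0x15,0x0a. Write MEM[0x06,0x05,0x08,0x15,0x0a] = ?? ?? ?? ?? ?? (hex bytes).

MEM[0x06,0x05,0x08,0x15,0x0a] = 29 1f 63 1f b8

  after D0: wrote 5B at 0x04 = 2294dd2907
  after D1: wrote 3B at 0x03 = 07631f
  after D2: wrote 8B at 0x06 = 2907631fb8c7cc85
  after D3: wrote 2B at 0x09 = 1fb8
  after D4: wrote 3B at 0x15 = 1f2907
  after D5: wrote 6B at 0x0d = 631f2907631f
query mem[0x06]=0x29, mem[0x05]=0x1f, mem[0x08]=0x63, mem[0x15]=0x1f, mem[0x0a]=0xb8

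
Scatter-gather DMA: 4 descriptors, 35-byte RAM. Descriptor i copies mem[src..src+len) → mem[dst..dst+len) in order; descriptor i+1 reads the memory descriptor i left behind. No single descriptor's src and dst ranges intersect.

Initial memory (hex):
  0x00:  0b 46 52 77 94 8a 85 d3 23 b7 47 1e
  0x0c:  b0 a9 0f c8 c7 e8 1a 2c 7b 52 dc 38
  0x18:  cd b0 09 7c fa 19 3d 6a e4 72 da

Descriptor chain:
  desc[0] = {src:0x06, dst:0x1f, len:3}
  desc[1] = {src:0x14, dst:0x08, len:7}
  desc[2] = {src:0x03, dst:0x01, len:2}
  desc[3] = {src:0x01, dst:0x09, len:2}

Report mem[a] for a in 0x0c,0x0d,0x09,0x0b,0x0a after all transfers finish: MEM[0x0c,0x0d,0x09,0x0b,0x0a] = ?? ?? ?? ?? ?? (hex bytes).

  after D0: wrote 3B at 0x1f = 85d323
  after D1: wrote 7B at 0x08 = 7b52dc38cdb009
  after D2: wrote 2B at 0x01 = 7794
  after D3: wrote 2B at 0x09 = 7794
query mem[0x0c]=0xcd, mem[0x0d]=0xb0, mem[0x09]=0x77, mem[0x0b]=0x38, mem[0x0a]=0x94

MEM[0x0c,0x0d,0x09,0x0b,0x0a] = cd b0 77 38 94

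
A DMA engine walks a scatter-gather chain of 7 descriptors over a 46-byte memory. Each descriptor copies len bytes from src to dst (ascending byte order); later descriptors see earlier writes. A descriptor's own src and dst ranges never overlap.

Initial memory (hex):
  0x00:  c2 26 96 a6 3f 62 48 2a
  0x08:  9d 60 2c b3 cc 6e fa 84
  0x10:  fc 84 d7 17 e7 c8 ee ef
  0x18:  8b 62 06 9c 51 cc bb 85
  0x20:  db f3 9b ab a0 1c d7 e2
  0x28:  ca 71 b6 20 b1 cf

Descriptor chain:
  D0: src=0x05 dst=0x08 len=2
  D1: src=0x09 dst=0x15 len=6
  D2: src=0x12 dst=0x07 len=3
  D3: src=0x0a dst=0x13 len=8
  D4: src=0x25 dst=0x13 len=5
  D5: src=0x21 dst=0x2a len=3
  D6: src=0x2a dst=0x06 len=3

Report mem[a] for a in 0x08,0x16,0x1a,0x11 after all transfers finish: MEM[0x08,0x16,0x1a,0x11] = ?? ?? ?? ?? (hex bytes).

D0: mem[0x08..0x09] <- [62 48]
D1: mem[0x15..0x1a] <- [48 2c b3 cc 6e fa]
D2: mem[0x07..0x09] <- [d7 17 e7]
D3: mem[0x13..0x1a] <- [2c b3 cc 6e fa 84 fc 84]
D4: mem[0x13..0x17] <- [1c d7 e2 ca 71]
D5: mem[0x2a..0x2c] <- [f3 9b ab]
D6: mem[0x06..0x08] <- [f3 9b ab]
query mem[0x08]=0xab, mem[0x16]=0xca, mem[0x1a]=0x84, mem[0x11]=0x84

MEM[0x08,0x16,0x1a,0x11] = ab ca 84 84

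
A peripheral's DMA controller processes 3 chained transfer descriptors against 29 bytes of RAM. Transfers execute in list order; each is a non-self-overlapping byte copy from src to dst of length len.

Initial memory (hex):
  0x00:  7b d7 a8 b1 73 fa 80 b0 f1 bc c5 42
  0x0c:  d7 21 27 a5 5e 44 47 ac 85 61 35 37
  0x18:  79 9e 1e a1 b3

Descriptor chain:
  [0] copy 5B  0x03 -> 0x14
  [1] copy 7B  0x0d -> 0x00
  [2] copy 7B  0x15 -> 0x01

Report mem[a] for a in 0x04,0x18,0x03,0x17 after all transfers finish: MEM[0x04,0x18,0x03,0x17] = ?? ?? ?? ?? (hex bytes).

#0 dst[0x14+5] := {0xb1,0x73,0xfa,0x80,0xb0}
#1 dst[0x00+7] := {0x21,0x27,0xa5,0x5e,0x44,0x47,0xac}
#2 dst[0x01+7] := {0x73,0xfa,0x80,0xb0,0x9e,0x1e,0xa1}
query mem[0x04]=0xb0, mem[0x18]=0xb0, mem[0x03]=0x80, mem[0x17]=0x80

MEM[0x04,0x18,0x03,0x17] = b0 b0 80 80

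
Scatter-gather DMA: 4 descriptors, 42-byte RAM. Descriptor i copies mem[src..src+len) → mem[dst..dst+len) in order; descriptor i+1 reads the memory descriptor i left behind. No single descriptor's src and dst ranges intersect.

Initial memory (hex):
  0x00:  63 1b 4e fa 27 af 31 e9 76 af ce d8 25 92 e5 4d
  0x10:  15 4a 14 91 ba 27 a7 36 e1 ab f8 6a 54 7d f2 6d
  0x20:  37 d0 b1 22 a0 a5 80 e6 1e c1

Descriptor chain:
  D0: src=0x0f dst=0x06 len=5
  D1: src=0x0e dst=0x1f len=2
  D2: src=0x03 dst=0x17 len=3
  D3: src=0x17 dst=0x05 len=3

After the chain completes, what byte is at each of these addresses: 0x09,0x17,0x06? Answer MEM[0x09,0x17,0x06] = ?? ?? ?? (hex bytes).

MEM[0x09,0x17,0x06] = 14 fa 27

#0 dst[0x06+5] := {0x4d,0x15,0x4a,0x14,0x91}
#1 dst[0x1f+2] := {0xe5,0x4d}
#2 dst[0x17+3] := {0xfa,0x27,0xaf}
#3 dst[0x05+3] := {0xfa,0x27,0xaf}
query mem[0x09]=0x14, mem[0x17]=0xfa, mem[0x06]=0x27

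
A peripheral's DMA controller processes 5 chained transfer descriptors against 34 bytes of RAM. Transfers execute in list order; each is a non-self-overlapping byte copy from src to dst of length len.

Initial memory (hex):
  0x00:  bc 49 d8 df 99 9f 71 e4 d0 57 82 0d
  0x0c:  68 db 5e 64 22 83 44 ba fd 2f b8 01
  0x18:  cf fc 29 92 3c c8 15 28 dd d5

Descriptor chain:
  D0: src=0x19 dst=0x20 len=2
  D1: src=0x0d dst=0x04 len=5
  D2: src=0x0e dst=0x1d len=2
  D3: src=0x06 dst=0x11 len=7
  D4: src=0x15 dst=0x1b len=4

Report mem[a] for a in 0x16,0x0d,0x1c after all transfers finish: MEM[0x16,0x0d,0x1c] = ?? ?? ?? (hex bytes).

MEM[0x16,0x0d,0x1c] = 0d db 0d

  after D0: wrote 2B at 0x20 = fc29
  after D1: wrote 5B at 0x04 = db5e642283
  after D2: wrote 2B at 0x1d = 5e64
  after D3: wrote 7B at 0x11 = 64228357820d68
  after D4: wrote 4B at 0x1b = 820d68cf
query mem[0x16]=0x0d, mem[0x0d]=0xdb, mem[0x1c]=0x0d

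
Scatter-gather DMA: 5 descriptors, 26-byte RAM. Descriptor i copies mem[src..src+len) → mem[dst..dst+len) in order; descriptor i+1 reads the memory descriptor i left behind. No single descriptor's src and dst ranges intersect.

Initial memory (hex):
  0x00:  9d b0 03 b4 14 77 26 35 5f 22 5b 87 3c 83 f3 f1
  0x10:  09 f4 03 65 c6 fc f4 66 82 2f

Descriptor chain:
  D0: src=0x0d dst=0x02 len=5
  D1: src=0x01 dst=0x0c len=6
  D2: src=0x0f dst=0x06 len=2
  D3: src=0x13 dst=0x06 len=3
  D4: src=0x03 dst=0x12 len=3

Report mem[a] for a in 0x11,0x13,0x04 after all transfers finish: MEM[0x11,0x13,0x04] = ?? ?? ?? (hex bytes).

D0: mem[0x02..0x06] <- [83 f3 f1 09 f4]
D1: mem[0x0c..0x11] <- [b0 83 f3 f1 09 f4]
D2: mem[0x06..0x07] <- [f1 09]
D3: mem[0x06..0x08] <- [65 c6 fc]
D4: mem[0x12..0x14] <- [f3 f1 09]
query mem[0x11]=0xf4, mem[0x13]=0xf1, mem[0x04]=0xf1

MEM[0x11,0x13,0x04] = f4 f1 f1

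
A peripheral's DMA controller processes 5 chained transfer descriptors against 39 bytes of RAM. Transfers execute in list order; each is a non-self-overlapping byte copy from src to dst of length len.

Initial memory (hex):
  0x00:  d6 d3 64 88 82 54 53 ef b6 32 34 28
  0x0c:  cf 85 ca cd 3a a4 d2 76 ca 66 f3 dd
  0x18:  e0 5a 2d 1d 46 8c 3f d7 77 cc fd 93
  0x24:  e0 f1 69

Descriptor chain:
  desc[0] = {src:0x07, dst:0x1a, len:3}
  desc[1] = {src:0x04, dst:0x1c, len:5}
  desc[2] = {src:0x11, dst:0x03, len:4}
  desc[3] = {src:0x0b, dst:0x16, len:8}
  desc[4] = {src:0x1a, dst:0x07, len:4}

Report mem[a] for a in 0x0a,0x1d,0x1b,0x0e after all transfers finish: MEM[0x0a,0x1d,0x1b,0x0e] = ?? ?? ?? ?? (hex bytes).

MEM[0x0a,0x1d,0x1b,0x0e] = d2 d2 3a ca

D0: mem[0x1a..0x1c] <- [ef b6 32]
D1: mem[0x1c..0x20] <- [82 54 53 ef b6]
D2: mem[0x03..0x06] <- [a4 d2 76 ca]
D3: mem[0x16..0x1d] <- [28 cf 85 ca cd 3a a4 d2]
D4: mem[0x07..0x0a] <- [cd 3a a4 d2]
query mem[0x0a]=0xd2, mem[0x1d]=0xd2, mem[0x1b]=0x3a, mem[0x0e]=0xca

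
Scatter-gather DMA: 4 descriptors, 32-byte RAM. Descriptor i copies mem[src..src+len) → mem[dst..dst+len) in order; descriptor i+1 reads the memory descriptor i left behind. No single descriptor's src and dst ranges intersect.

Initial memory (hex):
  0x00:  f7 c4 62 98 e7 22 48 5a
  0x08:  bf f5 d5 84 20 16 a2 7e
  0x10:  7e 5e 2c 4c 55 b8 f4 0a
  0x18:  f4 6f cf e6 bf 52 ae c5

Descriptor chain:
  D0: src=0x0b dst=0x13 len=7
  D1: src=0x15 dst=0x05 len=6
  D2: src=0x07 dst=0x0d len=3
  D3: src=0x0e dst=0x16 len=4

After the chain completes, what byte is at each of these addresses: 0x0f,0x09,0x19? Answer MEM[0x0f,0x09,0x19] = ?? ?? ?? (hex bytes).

D0: mem[0x13..0x19] <- [84 20 16 a2 7e 7e 5e]
D1: mem[0x05..0x0a] <- [16 a2 7e 7e 5e cf]
D2: mem[0x0d..0x0f] <- [7e 7e 5e]
D3: mem[0x16..0x19] <- [7e 5e 7e 5e]
query mem[0x0f]=0x5e, mem[0x09]=0x5e, mem[0x19]=0x5e

MEM[0x0f,0x09,0x19] = 5e 5e 5e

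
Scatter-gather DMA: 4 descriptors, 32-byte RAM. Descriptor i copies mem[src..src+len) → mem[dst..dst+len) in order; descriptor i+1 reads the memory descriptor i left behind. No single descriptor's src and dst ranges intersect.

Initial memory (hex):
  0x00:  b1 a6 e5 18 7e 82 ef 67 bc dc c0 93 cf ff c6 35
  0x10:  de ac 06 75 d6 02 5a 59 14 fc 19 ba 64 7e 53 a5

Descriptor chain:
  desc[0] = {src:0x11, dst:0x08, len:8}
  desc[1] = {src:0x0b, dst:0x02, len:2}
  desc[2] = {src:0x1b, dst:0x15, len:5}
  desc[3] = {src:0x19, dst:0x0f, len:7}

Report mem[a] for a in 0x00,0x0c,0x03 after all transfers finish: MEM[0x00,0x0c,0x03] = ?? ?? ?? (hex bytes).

#0 dst[0x08+8] := {0xac,0x06,0x75,0xd6,0x02,0x5a,0x59,0x14}
#1 dst[0x02+2] := {0xd6,0x02}
#2 dst[0x15+5] := {0xba,0x64,0x7e,0x53,0xa5}
#3 dst[0x0f+7] := {0xa5,0x19,0xba,0x64,0x7e,0x53,0xa5}
query mem[0x00]=0xb1, mem[0x0c]=0x02, mem[0x03]=0x02

MEM[0x00,0x0c,0x03] = b1 02 02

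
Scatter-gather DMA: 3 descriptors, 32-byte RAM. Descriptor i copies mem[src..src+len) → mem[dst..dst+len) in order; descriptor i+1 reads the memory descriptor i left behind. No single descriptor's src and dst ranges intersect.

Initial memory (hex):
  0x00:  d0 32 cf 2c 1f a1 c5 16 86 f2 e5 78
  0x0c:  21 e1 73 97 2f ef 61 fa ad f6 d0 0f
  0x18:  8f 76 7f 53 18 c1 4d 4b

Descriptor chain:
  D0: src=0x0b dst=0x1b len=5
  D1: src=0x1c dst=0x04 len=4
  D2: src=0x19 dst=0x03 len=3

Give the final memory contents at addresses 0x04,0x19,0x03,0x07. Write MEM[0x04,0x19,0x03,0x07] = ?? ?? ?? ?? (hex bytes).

D0: mem[0x1b..0x1f] <- [78 21 e1 73 97]
D1: mem[0x04..0x07] <- [21 e1 73 97]
D2: mem[0x03..0x05] <- [76 7f 78]
query mem[0x04]=0x7f, mem[0x19]=0x76, mem[0x03]=0x76, mem[0x07]=0x97

MEM[0x04,0x19,0x03,0x07] = 7f 76 76 97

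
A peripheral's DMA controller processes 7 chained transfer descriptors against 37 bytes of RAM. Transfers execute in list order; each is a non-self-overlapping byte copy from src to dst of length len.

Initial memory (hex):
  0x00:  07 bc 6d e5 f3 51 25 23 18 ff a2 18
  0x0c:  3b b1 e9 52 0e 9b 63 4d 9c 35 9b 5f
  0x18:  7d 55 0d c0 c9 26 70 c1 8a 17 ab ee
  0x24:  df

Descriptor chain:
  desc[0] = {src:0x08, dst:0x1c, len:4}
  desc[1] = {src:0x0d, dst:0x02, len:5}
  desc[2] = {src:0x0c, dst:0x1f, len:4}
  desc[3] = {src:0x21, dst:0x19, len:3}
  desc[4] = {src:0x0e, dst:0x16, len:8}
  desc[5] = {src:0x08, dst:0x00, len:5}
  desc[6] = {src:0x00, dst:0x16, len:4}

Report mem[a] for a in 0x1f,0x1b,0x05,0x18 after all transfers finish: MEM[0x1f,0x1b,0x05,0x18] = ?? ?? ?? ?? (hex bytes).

#0 dst[0x1c+4] := {0x18,0xff,0xa2,0x18}
#1 dst[0x02+5] := {0xb1,0xe9,0x52,0x0e,0x9b}
#2 dst[0x1f+4] := {0x3b,0xb1,0xe9,0x52}
#3 dst[0x19+3] := {0xe9,0x52,0xee}
#4 dst[0x16+8] := {0xe9,0x52,0x0e,0x9b,0x63,0x4d,0x9c,0x35}
#5 dst[0x00+5] := {0x18,0xff,0xa2,0x18,0x3b}
#6 dst[0x16+4] := {0x18,0xff,0xa2,0x18}
query mem[0x1f]=0x3b, mem[0x1b]=0x4d, mem[0x05]=0x0e, mem[0x18]=0xa2

MEM[0x1f,0x1b,0x05,0x18] = 3b 4d 0e a2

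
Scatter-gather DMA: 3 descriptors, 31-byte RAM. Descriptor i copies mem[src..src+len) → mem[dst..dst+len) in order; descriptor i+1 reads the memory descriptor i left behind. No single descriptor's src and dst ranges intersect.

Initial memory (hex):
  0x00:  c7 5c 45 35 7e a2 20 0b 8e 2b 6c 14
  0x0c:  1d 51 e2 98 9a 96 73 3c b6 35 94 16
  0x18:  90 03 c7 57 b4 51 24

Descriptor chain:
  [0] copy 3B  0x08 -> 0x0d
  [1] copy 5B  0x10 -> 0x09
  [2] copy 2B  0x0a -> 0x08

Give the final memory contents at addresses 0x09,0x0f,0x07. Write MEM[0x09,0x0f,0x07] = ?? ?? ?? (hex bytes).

MEM[0x09,0x0f,0x07] = 73 6c 0b

[0] 0x08->0x0d len=3 : 8e 2b 6c
[1] 0x10->0x09 len=5 : 9a 96 73 3c b6
[2] 0x0a->0x08 len=2 : 96 73
query mem[0x09]=0x73, mem[0x0f]=0x6c, mem[0x07]=0x0b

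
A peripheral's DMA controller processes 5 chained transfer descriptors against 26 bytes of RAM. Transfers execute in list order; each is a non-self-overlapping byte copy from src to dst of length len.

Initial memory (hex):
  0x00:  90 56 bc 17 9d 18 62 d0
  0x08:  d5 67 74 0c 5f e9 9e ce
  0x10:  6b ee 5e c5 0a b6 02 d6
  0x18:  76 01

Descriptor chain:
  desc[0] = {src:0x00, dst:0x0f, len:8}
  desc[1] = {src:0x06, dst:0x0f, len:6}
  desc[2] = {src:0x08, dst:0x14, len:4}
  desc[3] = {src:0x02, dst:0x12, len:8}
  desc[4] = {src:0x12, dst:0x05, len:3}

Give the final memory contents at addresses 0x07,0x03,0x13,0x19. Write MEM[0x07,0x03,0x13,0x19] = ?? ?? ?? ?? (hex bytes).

MEM[0x07,0x03,0x13,0x19] = 9d 17 17 67

[0] 0x00->0x0f len=8 : 90 56 bc 17 9d 18 62 d0
[1] 0x06->0x0f len=6 : 62 d0 d5 67 74 0c
[2] 0x08->0x14 len=4 : d5 67 74 0c
[3] 0x02->0x12 len=8 : bc 17 9d 18 62 d0 d5 67
[4] 0x12->0x05 len=3 : bc 17 9d
query mem[0x07]=0x9d, mem[0x03]=0x17, mem[0x13]=0x17, mem[0x19]=0x67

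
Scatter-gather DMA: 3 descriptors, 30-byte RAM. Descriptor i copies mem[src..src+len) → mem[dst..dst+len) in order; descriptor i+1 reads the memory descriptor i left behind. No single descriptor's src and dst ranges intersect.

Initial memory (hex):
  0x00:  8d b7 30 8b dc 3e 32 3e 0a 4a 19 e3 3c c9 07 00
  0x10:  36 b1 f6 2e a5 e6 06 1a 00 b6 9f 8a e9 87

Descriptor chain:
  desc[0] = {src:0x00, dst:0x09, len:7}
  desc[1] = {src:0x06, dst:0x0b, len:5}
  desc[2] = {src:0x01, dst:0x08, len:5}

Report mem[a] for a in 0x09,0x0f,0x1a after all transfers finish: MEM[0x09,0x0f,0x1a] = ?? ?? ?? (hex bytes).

[0] 0x00->0x09 len=7 : 8d b7 30 8b dc 3e 32
[1] 0x06->0x0b len=5 : 32 3e 0a 8d b7
[2] 0x01->0x08 len=5 : b7 30 8b dc 3e
query mem[0x09]=0x30, mem[0x0f]=0xb7, mem[0x1a]=0x9f

MEM[0x09,0x0f,0x1a] = 30 b7 9f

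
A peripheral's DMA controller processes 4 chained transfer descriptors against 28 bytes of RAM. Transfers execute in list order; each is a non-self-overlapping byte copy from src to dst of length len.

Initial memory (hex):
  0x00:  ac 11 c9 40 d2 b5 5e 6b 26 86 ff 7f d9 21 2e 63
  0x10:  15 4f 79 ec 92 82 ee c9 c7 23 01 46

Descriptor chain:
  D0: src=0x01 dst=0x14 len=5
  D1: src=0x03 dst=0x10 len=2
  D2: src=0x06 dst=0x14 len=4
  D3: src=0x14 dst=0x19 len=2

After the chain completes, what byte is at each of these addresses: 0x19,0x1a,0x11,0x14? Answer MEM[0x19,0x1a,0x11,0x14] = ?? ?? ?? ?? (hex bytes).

MEM[0x19,0x1a,0x11,0x14] = 5e 6b d2 5e

D0: mem[0x14..0x18] <- [11 c9 40 d2 b5]
D1: mem[0x10..0x11] <- [40 d2]
D2: mem[0x14..0x17] <- [5e 6b 26 86]
D3: mem[0x19..0x1a] <- [5e 6b]
query mem[0x19]=0x5e, mem[0x1a]=0x6b, mem[0x11]=0xd2, mem[0x14]=0x5e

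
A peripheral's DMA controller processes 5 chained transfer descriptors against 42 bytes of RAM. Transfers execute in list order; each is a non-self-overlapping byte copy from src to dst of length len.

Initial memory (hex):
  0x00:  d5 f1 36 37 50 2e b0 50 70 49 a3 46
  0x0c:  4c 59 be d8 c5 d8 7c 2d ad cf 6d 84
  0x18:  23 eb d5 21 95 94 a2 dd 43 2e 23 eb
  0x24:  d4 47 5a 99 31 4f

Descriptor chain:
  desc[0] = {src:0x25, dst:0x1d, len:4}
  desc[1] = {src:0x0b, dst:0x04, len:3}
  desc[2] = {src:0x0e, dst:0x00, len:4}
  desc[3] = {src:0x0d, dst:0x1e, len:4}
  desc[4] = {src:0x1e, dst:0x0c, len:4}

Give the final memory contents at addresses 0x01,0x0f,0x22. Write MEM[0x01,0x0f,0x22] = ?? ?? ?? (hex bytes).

MEM[0x01,0x0f,0x22] = d8 c5 23

  after D0: wrote 4B at 0x1d = 475a9931
  after D1: wrote 3B at 0x04 = 464c59
  after D2: wrote 4B at 0x00 = bed8c5d8
  after D3: wrote 4B at 0x1e = 59bed8c5
  after D4: wrote 4B at 0x0c = 59bed8c5
query mem[0x01]=0xd8, mem[0x0f]=0xc5, mem[0x22]=0x23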